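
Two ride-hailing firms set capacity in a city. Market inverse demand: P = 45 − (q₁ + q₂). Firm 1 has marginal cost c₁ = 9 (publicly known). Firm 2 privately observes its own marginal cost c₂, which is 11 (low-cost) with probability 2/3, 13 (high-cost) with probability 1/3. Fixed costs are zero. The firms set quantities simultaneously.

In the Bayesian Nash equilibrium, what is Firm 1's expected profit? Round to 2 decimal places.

166.12

Type-c best response for Firm 2: q₂(c) = (45 − c)/2 − q₁/2.
Firm 1 maximizes expected profit; its first-order condition is 45 − 2q₁ − E[q₂] − 9 = 0.
Substituting E[q₂] and solving: E[c₂] = 11.6667, so q₁ = (45 − 2·9 + 11.6667)/3 = 12.8889.
E[P] = 45 − (q₁ + E[q₂]) = 21.8889; Firm 1's expected profit = (E[P] − 9)·q₁ = (21.8889 − 9)·12.8889 = 166.123.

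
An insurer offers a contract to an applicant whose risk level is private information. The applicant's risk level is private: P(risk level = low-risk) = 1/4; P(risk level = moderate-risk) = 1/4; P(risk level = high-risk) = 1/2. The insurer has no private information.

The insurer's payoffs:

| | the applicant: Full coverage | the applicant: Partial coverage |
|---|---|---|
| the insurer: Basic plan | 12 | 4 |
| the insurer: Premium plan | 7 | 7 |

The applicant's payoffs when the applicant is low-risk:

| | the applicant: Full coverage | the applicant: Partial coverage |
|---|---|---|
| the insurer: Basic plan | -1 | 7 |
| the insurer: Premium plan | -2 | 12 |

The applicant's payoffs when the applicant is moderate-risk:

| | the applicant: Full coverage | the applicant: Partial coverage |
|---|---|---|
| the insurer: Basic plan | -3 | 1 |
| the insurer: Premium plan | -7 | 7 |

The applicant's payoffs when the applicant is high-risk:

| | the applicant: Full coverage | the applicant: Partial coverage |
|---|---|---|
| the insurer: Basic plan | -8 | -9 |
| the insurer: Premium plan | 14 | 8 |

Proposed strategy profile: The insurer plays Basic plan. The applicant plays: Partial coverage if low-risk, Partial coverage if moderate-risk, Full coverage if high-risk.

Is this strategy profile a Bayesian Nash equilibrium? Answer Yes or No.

A profile is a BNE iff every type of every player is best-responding given beliefs about the other side.
The insurer plays Basic plan: E[Basic plan] = 1/4·(4) + 1/4·(4) + 1/2·(12) = 8; E[Premium plan] = 7. Best-responding. ✓
The applicant (risk level low-risk), facing Basic plan: Full coverage gives -1, Partial coverage gives 7. Proposed Partial coverage is best. ✓
The applicant (risk level moderate-risk), facing Basic plan: Full coverage gives -3, Partial coverage gives 1. Proposed Partial coverage is best. ✓
The applicant (risk level high-risk), facing Basic plan: Full coverage gives -8, Partial coverage gives -9. Proposed Full coverage is best. ✓

Yes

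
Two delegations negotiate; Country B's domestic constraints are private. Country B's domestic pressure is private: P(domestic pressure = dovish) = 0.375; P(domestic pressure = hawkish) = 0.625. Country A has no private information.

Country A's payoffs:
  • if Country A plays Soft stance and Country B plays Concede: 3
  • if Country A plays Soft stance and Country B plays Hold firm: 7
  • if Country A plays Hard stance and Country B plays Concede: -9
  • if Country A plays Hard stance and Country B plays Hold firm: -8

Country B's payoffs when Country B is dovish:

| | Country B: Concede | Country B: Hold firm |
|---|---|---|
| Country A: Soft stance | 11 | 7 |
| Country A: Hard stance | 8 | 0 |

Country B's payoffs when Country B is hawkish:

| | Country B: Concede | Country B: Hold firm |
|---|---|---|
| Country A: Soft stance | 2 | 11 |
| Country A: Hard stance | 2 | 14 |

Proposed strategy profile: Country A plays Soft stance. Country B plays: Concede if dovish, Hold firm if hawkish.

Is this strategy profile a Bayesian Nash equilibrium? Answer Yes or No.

Yes

Country A plays Soft stance: E[Soft stance] = 0.375·(3) + 0.625·(7) = 5.5; E[Hard stance] = -8.375. Best-responding. ✓
Country B (domestic pressure dovish), facing Soft stance: Concede gives 11, Hold firm gives 7. Proposed Concede is best. ✓
Country B (domestic pressure hawkish), facing Soft stance: Concede gives 2, Hold firm gives 11. Proposed Hold firm is best. ✓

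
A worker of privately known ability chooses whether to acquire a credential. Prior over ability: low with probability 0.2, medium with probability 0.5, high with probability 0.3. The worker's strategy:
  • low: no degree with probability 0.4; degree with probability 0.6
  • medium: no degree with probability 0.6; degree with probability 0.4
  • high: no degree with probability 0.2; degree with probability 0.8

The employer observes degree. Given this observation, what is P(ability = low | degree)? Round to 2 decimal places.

P(degree) = 0.2·0.6 + 0.5·0.4 + 0.3·0.8 = 0.56
P(low | degree) = (0.2·0.6) / 0.56 = 0.12 / 0.56 = 0.214286

0.21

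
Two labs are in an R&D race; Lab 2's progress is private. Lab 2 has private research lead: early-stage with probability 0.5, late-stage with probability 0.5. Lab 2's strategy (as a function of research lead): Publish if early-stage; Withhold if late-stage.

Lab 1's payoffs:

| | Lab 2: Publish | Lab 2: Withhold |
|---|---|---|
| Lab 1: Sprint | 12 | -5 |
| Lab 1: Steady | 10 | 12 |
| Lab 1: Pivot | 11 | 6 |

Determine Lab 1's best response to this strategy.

Compute Lab 1's expected payoff for each action, taking the expectation over Lab 2's type.
E[Sprint] = 0.5·(12) + 0.5·(-5) = 3.5
E[Steady] = 0.5·(10) + 0.5·(12) = 11
E[Pivot] = 0.5·(11) + 0.5·(6) = 8.5
Best response: Steady (11 is the largest).

Steady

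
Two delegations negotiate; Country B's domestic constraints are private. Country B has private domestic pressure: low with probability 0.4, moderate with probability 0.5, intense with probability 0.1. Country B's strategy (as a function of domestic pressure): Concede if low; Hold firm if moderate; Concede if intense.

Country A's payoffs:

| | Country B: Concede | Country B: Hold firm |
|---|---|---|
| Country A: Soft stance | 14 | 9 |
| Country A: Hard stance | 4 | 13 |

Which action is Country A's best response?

E[Soft stance] = 0.4·(14) + 0.5·(9) + 0.1·(14) = 11.5
E[Hard stance] = 0.4·(4) + 0.5·(13) + 0.1·(4) = 8.5
Best response: Soft stance (11.5 is the largest).

Soft stance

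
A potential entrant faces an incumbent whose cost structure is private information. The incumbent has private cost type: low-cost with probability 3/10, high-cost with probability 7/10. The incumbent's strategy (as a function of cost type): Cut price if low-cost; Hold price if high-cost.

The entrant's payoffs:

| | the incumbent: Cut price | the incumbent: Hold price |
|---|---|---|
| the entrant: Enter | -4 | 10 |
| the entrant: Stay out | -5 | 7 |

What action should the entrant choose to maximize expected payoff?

Compute the entrant's expected payoff for each action, taking the expectation over the incumbent's type.
E[Enter] = 3/10·(-4) + 7/10·(10) = 29/5
E[Stay out] = 3/10·(-5) + 7/10·(7) = 17/5
Best response: Enter (29/5 is the largest).

Enter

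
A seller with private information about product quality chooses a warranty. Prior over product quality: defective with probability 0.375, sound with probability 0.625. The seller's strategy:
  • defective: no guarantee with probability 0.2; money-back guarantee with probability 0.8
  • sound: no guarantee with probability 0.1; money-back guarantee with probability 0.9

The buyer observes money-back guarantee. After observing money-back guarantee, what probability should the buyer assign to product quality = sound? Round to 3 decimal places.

0.652

P(money-back guarantee) = 0.375·0.8 + 0.625·0.9 = 0.8625
P(sound | money-back guarantee) = (0.625·0.9) / 0.8625 = 0.5625 / 0.8625 = 0.652174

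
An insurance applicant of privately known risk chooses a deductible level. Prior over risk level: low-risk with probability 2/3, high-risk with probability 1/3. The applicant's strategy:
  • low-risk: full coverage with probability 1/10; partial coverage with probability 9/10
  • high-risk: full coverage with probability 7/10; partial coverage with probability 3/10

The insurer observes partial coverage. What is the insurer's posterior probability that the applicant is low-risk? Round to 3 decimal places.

0.857

P(partial coverage) = (2/3)·(9/10) + (1/3)·(3/10) = 7/10
P(low-risk | partial coverage) = ((2/3)·(9/10)) / (7/10) = (3/5) / (7/10) = 6/7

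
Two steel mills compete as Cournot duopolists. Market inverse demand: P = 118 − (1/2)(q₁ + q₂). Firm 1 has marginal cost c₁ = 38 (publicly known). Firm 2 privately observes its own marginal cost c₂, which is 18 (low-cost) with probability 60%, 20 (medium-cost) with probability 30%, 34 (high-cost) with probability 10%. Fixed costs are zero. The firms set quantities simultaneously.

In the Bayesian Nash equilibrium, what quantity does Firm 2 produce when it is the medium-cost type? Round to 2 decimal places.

Type-c best response for Firm 2: q₂(c) = (118 − c) − q₁/2.
Firm 1 maximizes expected profit; its first-order condition is 118 − q₁ − (1/2)E[q₂] − 38 = 0.
Substituting E[q₂] and solving: E[c₂] = 20.2, so q₁ = (118 − 2·38 + 20.2)/(3/2) = 41.4667.
q₂(medium-cost) = (118 − 20 − (1/2)·41.4667) = 77.2667.

77.27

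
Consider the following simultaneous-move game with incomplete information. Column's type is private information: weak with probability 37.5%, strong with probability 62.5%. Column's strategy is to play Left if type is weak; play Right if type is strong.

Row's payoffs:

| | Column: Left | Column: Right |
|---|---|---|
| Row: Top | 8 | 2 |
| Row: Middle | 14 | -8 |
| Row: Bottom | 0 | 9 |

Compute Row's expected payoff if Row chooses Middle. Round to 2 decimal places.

Take the expectation over Column's type, weighting each type's action by its prior probability.
E[Middle] = 0.375·14 + 0.625·(-8) = 5.25 + (-5) = 0.25

0.25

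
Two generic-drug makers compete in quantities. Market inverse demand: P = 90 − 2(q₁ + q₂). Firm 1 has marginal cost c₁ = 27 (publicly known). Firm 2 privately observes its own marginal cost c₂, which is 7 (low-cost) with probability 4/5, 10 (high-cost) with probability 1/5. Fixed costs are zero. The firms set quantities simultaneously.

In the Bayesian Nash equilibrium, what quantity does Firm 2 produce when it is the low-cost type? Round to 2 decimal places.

Type-c best response for Firm 2: q₂(c) = (90 − c)/4 − q₁/2.
Firm 1 maximizes expected profit; its first-order condition is 90 − 4q₁ − 2E[q₂] − 27 = 0.
Substituting E[q₂] and solving: E[c₂] = 7.6, so q₁ = (90 − 2·27 + 7.6)/6 = 7.26667.
q₂(low-cost) = (90 − 7 − 2·7.26667)/4 = 17.1167.

17.12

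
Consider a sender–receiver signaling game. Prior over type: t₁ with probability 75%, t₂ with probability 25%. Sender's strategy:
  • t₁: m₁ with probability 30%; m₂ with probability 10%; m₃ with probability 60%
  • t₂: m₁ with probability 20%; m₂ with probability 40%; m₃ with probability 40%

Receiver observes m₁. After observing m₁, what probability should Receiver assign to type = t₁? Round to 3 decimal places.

Apply Bayes' rule using the sender's strategy as the likelihood.
P(m₁) = 0.75·0.3 + 0.25·0.2 = 0.275
P(t₁ | m₁) = (0.75·0.3) / 0.275 = 0.225 / 0.275 = 0.818182

0.818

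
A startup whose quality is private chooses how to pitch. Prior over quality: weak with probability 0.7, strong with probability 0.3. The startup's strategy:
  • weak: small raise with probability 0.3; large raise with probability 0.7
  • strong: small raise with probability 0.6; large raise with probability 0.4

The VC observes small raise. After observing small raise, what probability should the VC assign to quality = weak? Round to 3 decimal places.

0.538

P(small raise) = 0.7·0.3 + 0.3·0.6 = 0.39
P(weak | small raise) = (0.7·0.3) / 0.39 = 0.21 / 0.39 = 0.538462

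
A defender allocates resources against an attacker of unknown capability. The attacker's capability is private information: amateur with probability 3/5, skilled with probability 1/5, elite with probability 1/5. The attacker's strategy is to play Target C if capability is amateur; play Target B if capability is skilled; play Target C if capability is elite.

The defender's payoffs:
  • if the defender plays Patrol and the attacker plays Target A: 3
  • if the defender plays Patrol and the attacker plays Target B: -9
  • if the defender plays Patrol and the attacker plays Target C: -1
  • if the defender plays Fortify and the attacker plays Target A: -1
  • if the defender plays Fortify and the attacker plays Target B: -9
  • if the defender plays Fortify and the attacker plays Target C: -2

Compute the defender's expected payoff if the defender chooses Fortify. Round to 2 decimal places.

-3.40

E[Fortify] = 3/5·(-2) + 1/5·(-9) + 1/5·(-2) = (-6/5) + (-9/5) + (-2/5) = -17/5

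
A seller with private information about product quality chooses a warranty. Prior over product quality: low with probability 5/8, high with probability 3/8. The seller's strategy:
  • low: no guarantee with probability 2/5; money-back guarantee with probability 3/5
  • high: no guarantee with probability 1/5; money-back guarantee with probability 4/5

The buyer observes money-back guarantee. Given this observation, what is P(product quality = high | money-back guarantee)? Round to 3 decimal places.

0.444

P(money-back guarantee) = (5/8)·(3/5) + (3/8)·(4/5) = 27/40
P(high | money-back guarantee) = ((3/8)·(4/5)) / (27/40) = (3/10) / (27/40) = 4/9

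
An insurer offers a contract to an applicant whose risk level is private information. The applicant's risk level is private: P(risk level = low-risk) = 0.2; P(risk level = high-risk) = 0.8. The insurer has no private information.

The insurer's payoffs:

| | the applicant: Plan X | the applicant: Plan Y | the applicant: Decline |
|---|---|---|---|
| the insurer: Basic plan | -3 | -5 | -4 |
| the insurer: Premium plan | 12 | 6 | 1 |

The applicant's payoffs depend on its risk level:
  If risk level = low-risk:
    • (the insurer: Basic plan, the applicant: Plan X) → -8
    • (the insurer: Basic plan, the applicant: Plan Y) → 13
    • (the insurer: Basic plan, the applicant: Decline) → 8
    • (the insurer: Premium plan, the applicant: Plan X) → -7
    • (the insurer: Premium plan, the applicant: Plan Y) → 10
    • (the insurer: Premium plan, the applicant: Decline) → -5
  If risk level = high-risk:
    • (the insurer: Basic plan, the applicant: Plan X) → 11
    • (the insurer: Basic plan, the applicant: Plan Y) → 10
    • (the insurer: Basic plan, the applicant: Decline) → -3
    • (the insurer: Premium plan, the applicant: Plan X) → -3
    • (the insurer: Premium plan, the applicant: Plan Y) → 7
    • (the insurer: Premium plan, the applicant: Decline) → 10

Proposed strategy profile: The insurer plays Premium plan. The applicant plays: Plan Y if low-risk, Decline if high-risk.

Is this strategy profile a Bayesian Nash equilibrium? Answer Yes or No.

The insurer plays Premium plan: E[Premium plan] = 0.2·(6) + 0.8·(1) = 2; E[Basic plan] = -4.2. Best-responding. ✓
The applicant (risk level low-risk), facing Premium plan: Plan X gives -7, Plan Y gives 10, Decline gives -5. Proposed Plan Y is best. ✓
The applicant (risk level high-risk), facing Premium plan: Plan X gives -3, Plan Y gives 7, Decline gives 10. Proposed Decline is best. ✓

Yes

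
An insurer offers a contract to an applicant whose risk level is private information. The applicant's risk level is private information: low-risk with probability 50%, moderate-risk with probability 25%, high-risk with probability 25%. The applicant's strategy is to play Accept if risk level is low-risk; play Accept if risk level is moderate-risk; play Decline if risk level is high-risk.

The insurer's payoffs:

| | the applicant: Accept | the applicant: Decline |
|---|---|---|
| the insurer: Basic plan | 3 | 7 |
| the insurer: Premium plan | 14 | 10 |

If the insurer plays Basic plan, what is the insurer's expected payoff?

E[Basic plan] = 0.5·3 + 0.25·3 + 0.25·7 = 1.5 + 0.75 + 1.75 = 4

4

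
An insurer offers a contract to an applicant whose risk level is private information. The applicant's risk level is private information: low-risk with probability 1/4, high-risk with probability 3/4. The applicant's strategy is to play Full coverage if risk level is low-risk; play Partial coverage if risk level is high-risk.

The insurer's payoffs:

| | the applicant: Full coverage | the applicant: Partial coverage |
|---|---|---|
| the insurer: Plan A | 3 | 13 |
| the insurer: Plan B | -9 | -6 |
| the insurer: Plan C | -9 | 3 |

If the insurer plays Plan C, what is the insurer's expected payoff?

E[Plan C] = 1/4·(-9) + 3/4·3 = (-9/4) + 9/4 = 0

0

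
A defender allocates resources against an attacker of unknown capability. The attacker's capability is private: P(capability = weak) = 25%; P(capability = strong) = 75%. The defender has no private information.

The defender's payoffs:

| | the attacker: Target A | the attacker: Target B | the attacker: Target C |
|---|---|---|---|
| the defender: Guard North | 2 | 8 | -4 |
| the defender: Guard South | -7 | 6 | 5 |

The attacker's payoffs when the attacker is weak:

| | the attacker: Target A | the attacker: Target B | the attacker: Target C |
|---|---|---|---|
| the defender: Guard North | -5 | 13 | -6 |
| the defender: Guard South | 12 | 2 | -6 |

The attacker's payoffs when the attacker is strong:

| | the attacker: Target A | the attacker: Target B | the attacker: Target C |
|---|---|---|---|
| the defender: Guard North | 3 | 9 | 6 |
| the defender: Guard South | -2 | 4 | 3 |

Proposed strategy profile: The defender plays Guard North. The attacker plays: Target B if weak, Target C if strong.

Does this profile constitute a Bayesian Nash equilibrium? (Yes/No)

A profile is a BNE iff every type of every player is best-responding given beliefs about the other side.
The defender plays Guard North: E[Guard North] = 0.25·(8) + 0.75·(-4) = -1; E[Guard South] = 5.25. Not best-responding. ✗
The attacker (capability weak), facing Guard North: Target A gives -5, Target B gives 13, Target C gives -6. Proposed Target B is best. ✓
The attacker (capability strong), facing Guard North: Target A gives 3, Target B gives 9, Target C gives 6. Proposed Target C is not best — profitable deviation exists. ✗

No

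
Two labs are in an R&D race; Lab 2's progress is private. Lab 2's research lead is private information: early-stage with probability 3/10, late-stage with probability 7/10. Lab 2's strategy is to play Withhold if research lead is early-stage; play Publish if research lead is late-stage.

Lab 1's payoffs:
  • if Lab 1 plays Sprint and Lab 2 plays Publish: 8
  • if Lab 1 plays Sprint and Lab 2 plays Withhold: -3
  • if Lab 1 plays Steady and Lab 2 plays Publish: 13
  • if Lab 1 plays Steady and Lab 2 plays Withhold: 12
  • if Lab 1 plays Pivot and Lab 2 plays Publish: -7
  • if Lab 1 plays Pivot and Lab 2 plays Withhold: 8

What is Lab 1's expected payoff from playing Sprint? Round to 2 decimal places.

4.70

Take the expectation over Lab 2's research lead, weighting each type's action by its prior probability.
E[Sprint] = 3/10·(-3) + 7/10·8 = (-9/10) + 28/5 = 47/10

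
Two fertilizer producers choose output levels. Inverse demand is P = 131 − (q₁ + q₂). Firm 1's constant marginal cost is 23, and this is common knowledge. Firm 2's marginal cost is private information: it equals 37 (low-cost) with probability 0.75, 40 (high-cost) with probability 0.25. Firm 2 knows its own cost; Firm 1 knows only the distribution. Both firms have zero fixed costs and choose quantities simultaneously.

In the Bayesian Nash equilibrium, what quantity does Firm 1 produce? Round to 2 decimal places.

Firm 2 with cost c maximizes (131 − (q₁+q₂) − c)·q₂, giving q₂(c) = (131 − c − q₁)/2.
E[c₂] = 0.75·37 + 0.25·40 = 37.75
Firm 1's FOC against E[q₂] yields q₁ = (131 − 2·23 + E[c₂])/3 = (131 − 46 + 37.75)/3 = 40.9167.

40.92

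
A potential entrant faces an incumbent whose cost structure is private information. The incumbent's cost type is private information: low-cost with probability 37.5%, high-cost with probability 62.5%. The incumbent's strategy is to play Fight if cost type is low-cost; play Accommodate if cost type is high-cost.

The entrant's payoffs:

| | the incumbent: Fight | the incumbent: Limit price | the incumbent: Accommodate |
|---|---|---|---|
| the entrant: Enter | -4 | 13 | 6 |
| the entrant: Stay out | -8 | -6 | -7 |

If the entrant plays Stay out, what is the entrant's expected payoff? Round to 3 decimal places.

-7.375

Take the expectation over the incumbent's cost type, weighting each type's action by its prior probability.
E[Stay out] = 0.375·(-8) + 0.625·(-7) = (-3) + (-4.375) = -7.375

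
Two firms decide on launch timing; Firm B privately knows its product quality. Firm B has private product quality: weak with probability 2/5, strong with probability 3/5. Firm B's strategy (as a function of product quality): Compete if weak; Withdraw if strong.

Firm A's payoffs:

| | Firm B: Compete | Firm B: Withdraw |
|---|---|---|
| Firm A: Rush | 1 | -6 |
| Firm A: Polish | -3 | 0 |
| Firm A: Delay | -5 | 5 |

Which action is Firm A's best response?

E[Rush] = 2/5·(1) + 3/5·(-6) = -16/5
E[Polish] = 2/5·(-3) + 3/5·(0) = -6/5
E[Delay] = 2/5·(-5) + 3/5·(5) = 1
Best response: Delay (1 is the largest).

Delay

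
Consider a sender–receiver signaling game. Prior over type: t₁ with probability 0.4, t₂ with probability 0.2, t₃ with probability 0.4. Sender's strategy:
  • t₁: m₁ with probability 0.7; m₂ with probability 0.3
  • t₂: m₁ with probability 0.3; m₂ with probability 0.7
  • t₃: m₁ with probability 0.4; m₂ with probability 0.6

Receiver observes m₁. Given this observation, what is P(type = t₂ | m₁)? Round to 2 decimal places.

P(m₁) = 0.4·0.7 + 0.2·0.3 + 0.4·0.4 = 0.5
P(t₂ | m₁) = (0.2·0.3) / 0.5 = 0.06 / 0.5 = 0.12

0.12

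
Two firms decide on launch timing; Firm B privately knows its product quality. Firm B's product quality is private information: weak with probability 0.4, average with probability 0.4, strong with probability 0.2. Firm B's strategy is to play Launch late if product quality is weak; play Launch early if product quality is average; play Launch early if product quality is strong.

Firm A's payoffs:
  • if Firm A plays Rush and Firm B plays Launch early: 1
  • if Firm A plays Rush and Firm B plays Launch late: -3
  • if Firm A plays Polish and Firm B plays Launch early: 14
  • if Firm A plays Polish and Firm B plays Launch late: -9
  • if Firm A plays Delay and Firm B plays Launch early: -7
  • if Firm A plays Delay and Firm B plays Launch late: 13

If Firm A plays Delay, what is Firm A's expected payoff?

E[Delay] = 0.4·13 + 0.4·(-7) + 0.2·(-7) = 5.2 + (-2.8) + (-1.4) = 1

1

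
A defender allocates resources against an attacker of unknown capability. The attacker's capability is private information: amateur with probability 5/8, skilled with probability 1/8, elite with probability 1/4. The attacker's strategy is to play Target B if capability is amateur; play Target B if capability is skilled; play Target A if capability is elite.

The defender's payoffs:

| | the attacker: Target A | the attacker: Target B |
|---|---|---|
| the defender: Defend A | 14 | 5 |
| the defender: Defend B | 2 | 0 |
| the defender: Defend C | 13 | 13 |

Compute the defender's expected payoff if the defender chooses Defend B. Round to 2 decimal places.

Take the expectation over the attacker's capability, weighting each type's action by its prior probability.
E[Defend B] = 5/8·0 + 1/8·0 + 1/4·2 = 0 + 0 + 1/2 = 1/2

0.50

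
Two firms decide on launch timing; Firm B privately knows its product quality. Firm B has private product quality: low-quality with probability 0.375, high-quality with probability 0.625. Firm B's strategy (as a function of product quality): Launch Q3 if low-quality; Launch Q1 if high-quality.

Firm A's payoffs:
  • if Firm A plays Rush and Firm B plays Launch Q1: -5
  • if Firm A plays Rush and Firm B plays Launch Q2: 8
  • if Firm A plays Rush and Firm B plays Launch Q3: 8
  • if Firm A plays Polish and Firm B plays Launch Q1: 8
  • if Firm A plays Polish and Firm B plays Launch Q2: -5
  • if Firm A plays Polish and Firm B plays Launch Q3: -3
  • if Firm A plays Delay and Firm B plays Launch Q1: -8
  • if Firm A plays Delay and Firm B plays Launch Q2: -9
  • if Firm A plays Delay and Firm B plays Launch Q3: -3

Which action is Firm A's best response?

Compute Firm A's expected payoff for each action, taking the expectation over Firm B's type.
E[Rush] = 0.375·(8) + 0.625·(-5) = -0.125
E[Polish] = 0.375·(-3) + 0.625·(8) = 3.875
E[Delay] = 0.375·(-3) + 0.625·(-8) = -6.125
Best response: Polish (3.875 is the largest).

Polish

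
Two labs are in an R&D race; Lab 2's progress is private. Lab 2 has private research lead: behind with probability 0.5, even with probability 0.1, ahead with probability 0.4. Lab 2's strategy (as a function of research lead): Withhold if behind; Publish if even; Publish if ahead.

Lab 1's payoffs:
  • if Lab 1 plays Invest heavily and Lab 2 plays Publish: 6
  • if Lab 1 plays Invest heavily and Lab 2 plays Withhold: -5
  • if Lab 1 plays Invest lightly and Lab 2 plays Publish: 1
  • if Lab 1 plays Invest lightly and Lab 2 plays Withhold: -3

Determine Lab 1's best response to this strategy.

Compute Lab 1's expected payoff for each action, taking the expectation over Lab 2's type.
E[Invest heavily] = 0.5·(-5) + 0.1·(6) + 0.4·(6) = 0.5
E[Invest lightly] = 0.5·(-3) + 0.1·(1) + 0.4·(1) = -1
Best response: Invest heavily (0.5 is the largest).

Invest heavily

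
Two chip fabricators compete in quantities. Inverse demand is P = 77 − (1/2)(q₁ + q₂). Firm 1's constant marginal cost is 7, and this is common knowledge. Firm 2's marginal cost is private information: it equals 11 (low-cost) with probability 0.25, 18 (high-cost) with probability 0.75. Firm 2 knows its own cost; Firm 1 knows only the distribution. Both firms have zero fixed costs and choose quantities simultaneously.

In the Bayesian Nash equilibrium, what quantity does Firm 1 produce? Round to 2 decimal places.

Each type of Firm 2 best-responds to q₁; Firm 1 best-responds to the expected q₂ over Firm 2's types.
Firm 2 with cost c maximizes (77 − (1/2)(q₁+q₂) − c)·q₂, giving q₂(c) = (77 − c − (1/2)q₁).
E[c₂] = 0.25·11 + 0.75·18 = 16.25
Firm 1's FOC against E[q₂] yields q₁ = (77 − 2·7 + E[c₂])/(3/2) = (77 − 14 + 16.25)/(3/2) = 52.8333.

52.83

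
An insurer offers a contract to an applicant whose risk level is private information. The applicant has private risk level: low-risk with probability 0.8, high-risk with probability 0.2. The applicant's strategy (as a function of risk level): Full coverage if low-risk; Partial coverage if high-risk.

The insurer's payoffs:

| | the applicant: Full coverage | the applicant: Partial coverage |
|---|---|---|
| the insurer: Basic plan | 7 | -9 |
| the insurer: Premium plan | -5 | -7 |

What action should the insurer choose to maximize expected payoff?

E[Basic plan] = 0.8·(7) + 0.2·(-9) = 3.8
E[Premium plan] = 0.8·(-5) + 0.2·(-7) = -5.4
Best response: Basic plan (3.8 is the largest).

Basic plan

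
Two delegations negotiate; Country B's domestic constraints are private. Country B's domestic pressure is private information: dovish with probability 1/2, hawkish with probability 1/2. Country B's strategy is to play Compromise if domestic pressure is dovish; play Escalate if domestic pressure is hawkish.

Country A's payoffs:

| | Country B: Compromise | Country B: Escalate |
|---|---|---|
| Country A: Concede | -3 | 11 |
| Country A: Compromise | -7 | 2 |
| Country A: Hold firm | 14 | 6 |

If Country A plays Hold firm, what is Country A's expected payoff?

10

Take the expectation over Country B's domestic pressure, weighting each type's action by its prior probability.
E[Hold firm] = 1/2·14 + 1/2·6 = 7 + 3 = 10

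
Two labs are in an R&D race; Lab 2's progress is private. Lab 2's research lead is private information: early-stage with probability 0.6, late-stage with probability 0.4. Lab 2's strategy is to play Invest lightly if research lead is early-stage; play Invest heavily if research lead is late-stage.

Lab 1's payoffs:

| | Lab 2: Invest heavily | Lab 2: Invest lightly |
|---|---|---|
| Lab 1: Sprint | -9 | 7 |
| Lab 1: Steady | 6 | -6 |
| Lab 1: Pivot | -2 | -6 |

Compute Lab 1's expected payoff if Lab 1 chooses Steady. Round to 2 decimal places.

-1.20

Take the expectation over Lab 2's research lead, weighting each type's action by its prior probability.
E[Steady] = 0.6·(-6) + 0.4·6 = (-3.6) + 2.4 = -1.2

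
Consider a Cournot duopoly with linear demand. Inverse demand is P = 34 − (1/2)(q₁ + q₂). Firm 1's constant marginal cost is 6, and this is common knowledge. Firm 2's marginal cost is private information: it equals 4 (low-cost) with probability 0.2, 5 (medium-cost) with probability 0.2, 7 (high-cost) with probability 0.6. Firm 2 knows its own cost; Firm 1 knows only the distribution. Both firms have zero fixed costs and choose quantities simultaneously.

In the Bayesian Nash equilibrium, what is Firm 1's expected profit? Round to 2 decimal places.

174.22

Each type of Firm 2 best-responds to q₁; Firm 1 best-responds to the expected q₂ over Firm 2's types.
Firm 2 with cost c maximizes (34 − (1/2)(q₁+q₂) − c)·q₂, giving q₂(c) = (34 − c − (1/2)q₁).
E[c₂] = 0.2·4 + 0.2·5 + 0.6·7 = 6
Firm 1's FOC against E[q₂] yields q₁ = (34 − 2·6 + E[c₂])/(3/2) = (34 − 12 + 6)/(3/2) = 18.6667.
E[P] = 34 − (1/2)·(q₁ + E[q₂]) = 15.3333; Firm 1's expected profit = (E[P] − 6)·q₁ = (15.3333 − 6)·18.6667 = 174.222.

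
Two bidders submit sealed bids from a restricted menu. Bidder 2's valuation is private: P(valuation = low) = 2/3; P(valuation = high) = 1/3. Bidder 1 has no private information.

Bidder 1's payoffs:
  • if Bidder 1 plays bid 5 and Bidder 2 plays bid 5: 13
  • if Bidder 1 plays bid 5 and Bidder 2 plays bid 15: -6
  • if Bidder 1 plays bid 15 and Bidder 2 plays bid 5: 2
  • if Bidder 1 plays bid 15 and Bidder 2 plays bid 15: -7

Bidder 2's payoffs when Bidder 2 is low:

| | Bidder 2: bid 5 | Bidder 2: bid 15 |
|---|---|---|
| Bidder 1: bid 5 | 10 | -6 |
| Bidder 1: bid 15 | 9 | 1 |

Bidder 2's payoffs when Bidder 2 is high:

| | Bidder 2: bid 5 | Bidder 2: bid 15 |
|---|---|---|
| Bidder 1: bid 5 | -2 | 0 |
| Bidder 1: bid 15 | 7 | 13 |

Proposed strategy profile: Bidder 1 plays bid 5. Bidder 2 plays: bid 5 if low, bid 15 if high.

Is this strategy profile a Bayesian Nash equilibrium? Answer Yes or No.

A profile is a BNE iff every type of every player is best-responding given beliefs about the other side.
Bidder 1 plays bid 5: E[bid 5] = 2/3·(13) + 1/3·(-6) = 20/3; E[bid 15] = -1. Best-responding. ✓
Bidder 2 (valuation low), facing bid 5: bid 5 gives 10, bid 15 gives -6. Proposed bid 5 is best. ✓
Bidder 2 (valuation high), facing bid 5: bid 5 gives -2, bid 15 gives 0. Proposed bid 15 is best. ✓

Yes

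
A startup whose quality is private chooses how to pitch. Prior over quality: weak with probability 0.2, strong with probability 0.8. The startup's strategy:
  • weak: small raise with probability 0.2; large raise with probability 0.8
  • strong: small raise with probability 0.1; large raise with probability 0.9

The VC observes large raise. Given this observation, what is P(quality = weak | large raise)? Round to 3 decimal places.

0.182

P(large raise) = 0.2·0.8 + 0.8·0.9 = 0.88
P(weak | large raise) = (0.2·0.8) / 0.88 = 0.16 / 0.88 = 0.181818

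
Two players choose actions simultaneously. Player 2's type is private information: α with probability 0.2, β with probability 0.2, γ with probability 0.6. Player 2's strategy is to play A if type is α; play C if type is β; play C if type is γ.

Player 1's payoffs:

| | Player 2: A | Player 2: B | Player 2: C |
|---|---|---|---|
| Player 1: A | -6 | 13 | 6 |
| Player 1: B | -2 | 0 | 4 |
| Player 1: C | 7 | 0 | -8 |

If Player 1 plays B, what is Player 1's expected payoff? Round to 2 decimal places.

E[B] = 0.2·(-2) + 0.2·4 + 0.6·4 = (-0.4) + 0.8 + 2.4 = 2.8

2.80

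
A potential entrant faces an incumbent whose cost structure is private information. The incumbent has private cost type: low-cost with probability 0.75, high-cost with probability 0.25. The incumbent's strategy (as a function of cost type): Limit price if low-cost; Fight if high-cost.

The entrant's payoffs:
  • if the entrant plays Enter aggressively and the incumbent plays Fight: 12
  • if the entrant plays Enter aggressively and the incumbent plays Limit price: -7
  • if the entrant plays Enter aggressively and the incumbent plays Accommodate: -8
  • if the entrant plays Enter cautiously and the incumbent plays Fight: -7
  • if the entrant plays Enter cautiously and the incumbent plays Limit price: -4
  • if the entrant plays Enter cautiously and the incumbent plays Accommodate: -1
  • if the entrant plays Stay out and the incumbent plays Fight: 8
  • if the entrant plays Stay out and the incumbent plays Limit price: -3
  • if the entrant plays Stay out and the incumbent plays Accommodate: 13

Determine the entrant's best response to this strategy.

E[Enter aggressively] = 0.75·(-7) + 0.25·(12) = -2.25
E[Enter cautiously] = 0.75·(-4) + 0.25·(-7) = -4.75
E[Stay out] = 0.75·(-3) + 0.25·(8) = -0.25
Best response: Stay out (-0.25 is the largest).

Stay out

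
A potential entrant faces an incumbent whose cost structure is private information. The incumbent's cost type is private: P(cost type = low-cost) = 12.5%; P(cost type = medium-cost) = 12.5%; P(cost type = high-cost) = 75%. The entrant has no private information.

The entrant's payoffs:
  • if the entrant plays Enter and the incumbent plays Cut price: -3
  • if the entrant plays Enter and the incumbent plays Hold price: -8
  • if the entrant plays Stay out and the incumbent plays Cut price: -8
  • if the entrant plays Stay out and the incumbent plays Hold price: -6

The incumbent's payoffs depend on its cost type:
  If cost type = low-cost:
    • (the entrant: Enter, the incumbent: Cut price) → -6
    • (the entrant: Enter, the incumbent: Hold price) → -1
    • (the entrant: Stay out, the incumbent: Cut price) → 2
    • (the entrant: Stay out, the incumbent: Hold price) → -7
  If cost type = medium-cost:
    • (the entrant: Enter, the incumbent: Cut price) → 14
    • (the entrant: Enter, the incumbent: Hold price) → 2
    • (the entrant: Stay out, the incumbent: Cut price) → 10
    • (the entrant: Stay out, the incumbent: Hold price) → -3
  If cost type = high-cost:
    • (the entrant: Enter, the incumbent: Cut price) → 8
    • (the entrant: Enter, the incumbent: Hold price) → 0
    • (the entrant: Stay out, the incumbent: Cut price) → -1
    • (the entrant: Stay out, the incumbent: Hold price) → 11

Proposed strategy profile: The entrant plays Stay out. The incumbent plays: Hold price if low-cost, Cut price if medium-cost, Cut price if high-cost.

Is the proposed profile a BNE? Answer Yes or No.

The entrant plays Stay out: E[Stay out] = 0.125·(-6) + 0.125·(-8) + 0.75·(-8) = -7.75; E[Enter] = -3.625. Not best-responding. ✗
The incumbent (cost type low-cost), facing Stay out: Cut price gives 2, Hold price gives -7. Proposed Hold price is not best — profitable deviation exists. ✗
The incumbent (cost type medium-cost), facing Stay out: Cut price gives 10, Hold price gives -3. Proposed Cut price is best. ✓
The incumbent (cost type high-cost), facing Stay out: Cut price gives -1, Hold price gives 11. Proposed Cut price is not best — profitable deviation exists. ✗

No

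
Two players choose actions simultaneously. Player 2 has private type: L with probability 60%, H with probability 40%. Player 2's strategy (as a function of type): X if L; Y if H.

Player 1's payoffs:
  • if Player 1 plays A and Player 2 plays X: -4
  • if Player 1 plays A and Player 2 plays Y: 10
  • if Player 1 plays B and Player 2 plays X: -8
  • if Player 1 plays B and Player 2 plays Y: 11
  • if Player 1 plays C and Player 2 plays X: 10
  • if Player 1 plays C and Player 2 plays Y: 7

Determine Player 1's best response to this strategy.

C

E[A] = 0.6·(-4) + 0.4·(10) = 1.6
E[B] = 0.6·(-8) + 0.4·(11) = -0.4
E[C] = 0.6·(10) + 0.4·(7) = 8.8
Best response: C (8.8 is the largest).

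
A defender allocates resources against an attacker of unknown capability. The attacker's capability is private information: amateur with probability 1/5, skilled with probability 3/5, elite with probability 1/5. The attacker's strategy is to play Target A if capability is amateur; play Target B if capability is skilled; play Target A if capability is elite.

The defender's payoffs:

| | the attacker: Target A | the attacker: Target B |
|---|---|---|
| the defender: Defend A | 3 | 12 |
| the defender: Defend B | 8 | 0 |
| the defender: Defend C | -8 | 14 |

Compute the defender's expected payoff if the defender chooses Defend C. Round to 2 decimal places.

5.20

E[Defend C] = 1/5·(-8) + 3/5·14 + 1/5·(-8) = (-8/5) + 42/5 + (-8/5) = 26/5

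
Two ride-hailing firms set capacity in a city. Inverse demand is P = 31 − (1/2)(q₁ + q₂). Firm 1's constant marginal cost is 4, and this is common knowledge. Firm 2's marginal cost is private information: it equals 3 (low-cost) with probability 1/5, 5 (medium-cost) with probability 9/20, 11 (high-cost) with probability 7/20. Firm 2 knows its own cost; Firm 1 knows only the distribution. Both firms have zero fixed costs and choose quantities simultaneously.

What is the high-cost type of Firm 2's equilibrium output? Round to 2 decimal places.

10.10

Each type of Firm 2 best-responds to q₁; Firm 1 best-responds to the expected q₂ over Firm 2's types.
Firm 2 with cost c maximizes (31 − (1/2)(q₁+q₂) − c)·q₂, giving q₂(c) = (31 − c − (1/2)q₁).
E[c₂] = 1/5·3 + 9/20·5 + 7/20·11 = 6.7
Firm 1's FOC against E[q₂] yields q₁ = (31 − 2·4 + E[c₂])/(3/2) = (31 − 8 + 6.7)/(3/2) = 19.8.
q₂(high-cost) = (31 − 11 − (1/2)·19.8) = 10.1.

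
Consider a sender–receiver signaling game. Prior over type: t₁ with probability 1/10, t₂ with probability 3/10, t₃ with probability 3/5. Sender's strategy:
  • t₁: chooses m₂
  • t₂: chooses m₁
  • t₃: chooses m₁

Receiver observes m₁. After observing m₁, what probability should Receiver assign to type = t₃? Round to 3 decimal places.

P(m₁) = (1/10)·0 + (3/10)·1 + (3/5)·1 = 9/10
P(t₃ | m₁) = ((3/5)·1) / (9/10) = (3/5) / (9/10) = 2/3

0.667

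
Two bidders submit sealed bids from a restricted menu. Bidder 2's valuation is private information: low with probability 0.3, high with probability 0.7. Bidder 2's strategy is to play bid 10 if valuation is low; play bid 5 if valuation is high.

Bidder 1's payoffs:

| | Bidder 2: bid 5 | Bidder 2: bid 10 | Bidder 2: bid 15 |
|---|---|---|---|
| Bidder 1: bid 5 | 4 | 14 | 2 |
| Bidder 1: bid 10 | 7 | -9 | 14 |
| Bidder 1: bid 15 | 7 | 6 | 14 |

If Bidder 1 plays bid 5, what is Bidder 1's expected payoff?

E[bid 5] = 0.3·14 + 0.7·4 = 4.2 + 2.8 = 7

7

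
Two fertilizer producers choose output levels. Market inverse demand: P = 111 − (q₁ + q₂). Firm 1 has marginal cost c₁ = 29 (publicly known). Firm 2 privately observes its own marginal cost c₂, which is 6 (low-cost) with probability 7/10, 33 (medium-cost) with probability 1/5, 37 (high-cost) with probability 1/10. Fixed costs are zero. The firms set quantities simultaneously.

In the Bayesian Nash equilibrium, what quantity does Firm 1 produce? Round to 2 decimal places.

22.50

Each type of Firm 2 best-responds to q₁; Firm 1 best-responds to the expected q₂ over Firm 2's types.
Firm 2 with cost c maximizes (111 − (q₁+q₂) − c)·q₂, giving q₂(c) = (111 − c − q₁)/2.
E[c₂] = 7/10·6 + 1/5·33 + 1/10·37 = 14.5
Firm 1's FOC against E[q₂] yields q₁ = (111 − 2·29 + E[c₂])/3 = (111 − 58 + 14.5)/3 = 22.5.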